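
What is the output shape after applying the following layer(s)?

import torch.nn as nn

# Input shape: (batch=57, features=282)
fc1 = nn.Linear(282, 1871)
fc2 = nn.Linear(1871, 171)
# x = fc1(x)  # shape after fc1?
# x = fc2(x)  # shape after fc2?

Input shape: (57, 282)
  -> after fc1: (57, 1871)
Output shape: (57, 171)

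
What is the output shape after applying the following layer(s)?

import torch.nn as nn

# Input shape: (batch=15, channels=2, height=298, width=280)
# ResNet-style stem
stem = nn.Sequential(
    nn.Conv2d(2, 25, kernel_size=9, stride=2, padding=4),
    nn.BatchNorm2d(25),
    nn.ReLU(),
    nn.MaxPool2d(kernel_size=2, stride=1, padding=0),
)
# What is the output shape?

Input shape: (15, 2, 298, 280)
  -> after Conv2d 9x9 stride=2: (15, 25, 149, 140)
Output shape: (15, 25, 148, 139)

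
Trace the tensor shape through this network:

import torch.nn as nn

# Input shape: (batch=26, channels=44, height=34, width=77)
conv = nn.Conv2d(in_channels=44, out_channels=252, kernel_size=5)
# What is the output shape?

Input shape: (26, 44, 34, 77)
Output shape: (26, 252, 30, 73)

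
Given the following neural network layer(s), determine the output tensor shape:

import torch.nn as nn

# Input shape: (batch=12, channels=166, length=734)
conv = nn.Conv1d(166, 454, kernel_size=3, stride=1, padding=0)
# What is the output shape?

Input shape: (12, 166, 734)
Output shape: (12, 454, 732)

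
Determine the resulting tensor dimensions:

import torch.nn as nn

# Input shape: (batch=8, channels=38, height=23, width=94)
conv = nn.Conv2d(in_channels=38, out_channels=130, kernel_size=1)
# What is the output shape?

Input shape: (8, 38, 23, 94)
Output shape: (8, 130, 23, 94)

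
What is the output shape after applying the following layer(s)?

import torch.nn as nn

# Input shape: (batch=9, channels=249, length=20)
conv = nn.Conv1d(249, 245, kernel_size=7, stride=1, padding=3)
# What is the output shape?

Input shape: (9, 249, 20)
Output shape: (9, 245, 20)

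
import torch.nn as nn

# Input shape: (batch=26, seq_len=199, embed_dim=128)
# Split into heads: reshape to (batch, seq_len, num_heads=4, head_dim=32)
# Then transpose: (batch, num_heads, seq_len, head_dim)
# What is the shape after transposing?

Input shape: (26, 199, 128)
  -> after reshape: (26, 199, 4, 32)
Output shape: (26, 4, 199, 32)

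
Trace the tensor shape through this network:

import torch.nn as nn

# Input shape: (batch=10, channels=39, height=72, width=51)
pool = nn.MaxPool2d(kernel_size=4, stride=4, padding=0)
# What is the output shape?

Input shape: (10, 39, 72, 51)
Output shape: (10, 39, 18, 12)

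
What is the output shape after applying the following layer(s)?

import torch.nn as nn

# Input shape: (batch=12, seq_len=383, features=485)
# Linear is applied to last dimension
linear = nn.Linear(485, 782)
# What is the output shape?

Input shape: (12, 383, 485)
Output shape: (12, 383, 782)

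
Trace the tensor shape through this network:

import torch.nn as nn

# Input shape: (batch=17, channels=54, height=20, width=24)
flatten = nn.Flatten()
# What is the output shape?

Input shape: (17, 54, 20, 24)
Output shape: (17, 25920)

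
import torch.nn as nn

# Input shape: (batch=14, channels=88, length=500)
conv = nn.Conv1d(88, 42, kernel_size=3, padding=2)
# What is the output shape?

Input shape: (14, 88, 500)
Output shape: (14, 42, 502)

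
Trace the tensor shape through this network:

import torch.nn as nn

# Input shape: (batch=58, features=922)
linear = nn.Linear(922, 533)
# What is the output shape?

Input shape: (58, 922)
Output shape: (58, 533)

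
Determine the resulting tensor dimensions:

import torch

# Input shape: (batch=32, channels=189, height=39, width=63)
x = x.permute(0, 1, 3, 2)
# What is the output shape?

Input shape: (32, 189, 39, 63)
Output shape: (32, 189, 63, 39)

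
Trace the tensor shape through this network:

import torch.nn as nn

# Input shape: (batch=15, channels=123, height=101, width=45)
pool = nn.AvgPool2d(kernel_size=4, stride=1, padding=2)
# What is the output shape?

Input shape: (15, 123, 101, 45)
Output shape: (15, 123, 102, 46)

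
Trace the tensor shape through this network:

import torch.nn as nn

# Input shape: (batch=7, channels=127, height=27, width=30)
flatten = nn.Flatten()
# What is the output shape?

Input shape: (7, 127, 27, 30)
Output shape: (7, 102870)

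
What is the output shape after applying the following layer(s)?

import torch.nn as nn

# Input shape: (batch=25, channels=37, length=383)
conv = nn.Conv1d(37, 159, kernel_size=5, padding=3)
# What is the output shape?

Input shape: (25, 37, 383)
Output shape: (25, 159, 385)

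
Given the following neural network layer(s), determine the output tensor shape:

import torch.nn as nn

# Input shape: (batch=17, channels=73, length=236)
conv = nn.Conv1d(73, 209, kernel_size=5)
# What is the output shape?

Input shape: (17, 73, 236)
Output shape: (17, 209, 232)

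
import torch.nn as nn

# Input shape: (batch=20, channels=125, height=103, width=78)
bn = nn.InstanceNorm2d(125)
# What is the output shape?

Input shape: (20, 125, 103, 78)
Output shape: (20, 125, 103, 78)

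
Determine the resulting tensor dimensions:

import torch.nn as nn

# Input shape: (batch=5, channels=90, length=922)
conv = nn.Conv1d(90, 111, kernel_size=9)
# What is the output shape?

Input shape: (5, 90, 922)
Output shape: (5, 111, 914)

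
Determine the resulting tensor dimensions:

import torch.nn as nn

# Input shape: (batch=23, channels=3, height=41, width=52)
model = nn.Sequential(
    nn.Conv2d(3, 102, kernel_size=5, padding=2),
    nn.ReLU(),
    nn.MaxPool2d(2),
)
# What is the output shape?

Input shape: (23, 3, 41, 52)
  -> after Conv2d: (23, 102, 41, 52)
  -> after ReLU: (23, 102, 41, 52)
Output shape: (23, 102, 20, 26)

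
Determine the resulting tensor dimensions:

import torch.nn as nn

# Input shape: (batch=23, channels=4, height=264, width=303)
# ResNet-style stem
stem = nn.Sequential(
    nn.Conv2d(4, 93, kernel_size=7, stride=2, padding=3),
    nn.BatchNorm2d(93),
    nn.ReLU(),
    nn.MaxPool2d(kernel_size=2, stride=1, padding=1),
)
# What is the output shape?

Input shape: (23, 4, 264, 303)
  -> after Conv2d 7x7 stride=2: (23, 93, 132, 152)
Output shape: (23, 93, 133, 153)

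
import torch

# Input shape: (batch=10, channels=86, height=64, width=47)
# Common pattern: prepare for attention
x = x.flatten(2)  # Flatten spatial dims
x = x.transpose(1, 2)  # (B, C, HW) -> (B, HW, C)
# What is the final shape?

Input shape: (10, 86, 64, 47)
  -> after flatten(2): (10, 86, 3008)
Output shape: (10, 3008, 86)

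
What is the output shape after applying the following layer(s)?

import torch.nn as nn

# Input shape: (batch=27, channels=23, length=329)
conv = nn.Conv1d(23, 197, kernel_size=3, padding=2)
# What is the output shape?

Input shape: (27, 23, 329)
Output shape: (27, 197, 331)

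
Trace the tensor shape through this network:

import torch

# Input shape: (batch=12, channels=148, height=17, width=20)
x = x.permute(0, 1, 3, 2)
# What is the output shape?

Input shape: (12, 148, 17, 20)
Output shape: (12, 148, 20, 17)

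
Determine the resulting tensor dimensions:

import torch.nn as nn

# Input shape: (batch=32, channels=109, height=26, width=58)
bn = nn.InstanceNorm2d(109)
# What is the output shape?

Input shape: (32, 109, 26, 58)
Output shape: (32, 109, 26, 58)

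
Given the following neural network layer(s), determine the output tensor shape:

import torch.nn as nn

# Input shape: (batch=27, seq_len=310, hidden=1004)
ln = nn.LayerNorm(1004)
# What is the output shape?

Input shape: (27, 310, 1004)
Output shape: (27, 310, 1004)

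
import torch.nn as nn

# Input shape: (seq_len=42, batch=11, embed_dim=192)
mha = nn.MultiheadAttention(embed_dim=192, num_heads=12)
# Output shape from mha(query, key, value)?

Input shape: (42, 11, 192)
Output shape: (42, 11, 192)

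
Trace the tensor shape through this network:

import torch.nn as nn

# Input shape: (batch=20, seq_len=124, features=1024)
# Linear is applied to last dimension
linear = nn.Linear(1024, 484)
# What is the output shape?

Input shape: (20, 124, 1024)
Output shape: (20, 124, 484)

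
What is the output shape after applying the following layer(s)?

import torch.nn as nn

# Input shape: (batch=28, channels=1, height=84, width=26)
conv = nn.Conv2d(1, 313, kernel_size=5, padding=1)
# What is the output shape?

Input shape: (28, 1, 84, 26)
Output shape: (28, 313, 82, 24)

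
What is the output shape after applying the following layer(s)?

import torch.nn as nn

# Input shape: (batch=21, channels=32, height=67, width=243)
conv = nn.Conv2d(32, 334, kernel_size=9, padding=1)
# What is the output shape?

Input shape: (21, 32, 67, 243)
Output shape: (21, 334, 61, 237)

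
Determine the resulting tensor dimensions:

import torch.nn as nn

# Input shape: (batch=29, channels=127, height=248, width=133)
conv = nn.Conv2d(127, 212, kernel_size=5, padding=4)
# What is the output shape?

Input shape: (29, 127, 248, 133)
Output shape: (29, 212, 252, 137)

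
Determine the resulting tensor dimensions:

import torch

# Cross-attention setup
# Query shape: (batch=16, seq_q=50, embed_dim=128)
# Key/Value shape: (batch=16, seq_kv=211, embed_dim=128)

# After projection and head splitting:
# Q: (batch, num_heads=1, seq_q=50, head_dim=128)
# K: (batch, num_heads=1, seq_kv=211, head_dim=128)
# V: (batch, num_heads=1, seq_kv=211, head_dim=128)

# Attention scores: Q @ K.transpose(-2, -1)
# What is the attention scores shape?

Input shape: (16, 50, 128)
Output shape: (16, 1, 50, 211)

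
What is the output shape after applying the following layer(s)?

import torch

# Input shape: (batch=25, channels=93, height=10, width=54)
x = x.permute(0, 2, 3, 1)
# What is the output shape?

Input shape: (25, 93, 10, 54)
Output shape: (25, 10, 54, 93)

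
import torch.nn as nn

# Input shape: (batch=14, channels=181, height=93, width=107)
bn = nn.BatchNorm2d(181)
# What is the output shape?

Input shape: (14, 181, 93, 107)
Output shape: (14, 181, 93, 107)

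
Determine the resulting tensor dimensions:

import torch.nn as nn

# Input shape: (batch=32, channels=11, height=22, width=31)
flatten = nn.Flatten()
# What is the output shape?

Input shape: (32, 11, 22, 31)
Output shape: (32, 7502)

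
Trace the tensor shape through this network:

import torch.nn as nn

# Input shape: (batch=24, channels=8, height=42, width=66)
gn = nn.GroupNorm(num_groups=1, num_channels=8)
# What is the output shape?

Input shape: (24, 8, 42, 66)
Output shape: (24, 8, 42, 66)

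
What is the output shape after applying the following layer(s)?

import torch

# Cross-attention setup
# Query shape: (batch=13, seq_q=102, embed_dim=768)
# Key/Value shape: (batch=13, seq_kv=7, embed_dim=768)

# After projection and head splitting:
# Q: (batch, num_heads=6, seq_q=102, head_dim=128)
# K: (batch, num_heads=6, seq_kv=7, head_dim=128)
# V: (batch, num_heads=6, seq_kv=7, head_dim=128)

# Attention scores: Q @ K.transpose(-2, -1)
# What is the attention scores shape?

Input shape: (13, 102, 768)
Output shape: (13, 6, 102, 7)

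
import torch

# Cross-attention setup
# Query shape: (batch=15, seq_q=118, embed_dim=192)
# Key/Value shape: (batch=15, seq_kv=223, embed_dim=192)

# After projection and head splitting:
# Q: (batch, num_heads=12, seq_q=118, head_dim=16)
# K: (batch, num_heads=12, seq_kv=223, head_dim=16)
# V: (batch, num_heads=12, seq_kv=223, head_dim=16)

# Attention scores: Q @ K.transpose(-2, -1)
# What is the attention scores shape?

Input shape: (15, 118, 192)
Output shape: (15, 12, 118, 223)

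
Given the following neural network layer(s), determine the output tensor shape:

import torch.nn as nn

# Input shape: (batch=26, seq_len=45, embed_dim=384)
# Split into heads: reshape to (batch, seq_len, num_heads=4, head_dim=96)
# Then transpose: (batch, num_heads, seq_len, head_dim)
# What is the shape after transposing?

Input shape: (26, 45, 384)
  -> after reshape: (26, 45, 4, 96)
Output shape: (26, 4, 45, 96)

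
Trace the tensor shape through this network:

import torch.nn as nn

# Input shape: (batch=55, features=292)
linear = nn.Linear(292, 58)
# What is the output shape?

Input shape: (55, 292)
Output shape: (55, 58)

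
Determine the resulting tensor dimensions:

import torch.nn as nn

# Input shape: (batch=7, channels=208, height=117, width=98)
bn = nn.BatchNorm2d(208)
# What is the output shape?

Input shape: (7, 208, 117, 98)
Output shape: (7, 208, 117, 98)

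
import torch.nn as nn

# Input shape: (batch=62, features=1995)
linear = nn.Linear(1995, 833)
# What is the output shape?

Input shape: (62, 1995)
Output shape: (62, 833)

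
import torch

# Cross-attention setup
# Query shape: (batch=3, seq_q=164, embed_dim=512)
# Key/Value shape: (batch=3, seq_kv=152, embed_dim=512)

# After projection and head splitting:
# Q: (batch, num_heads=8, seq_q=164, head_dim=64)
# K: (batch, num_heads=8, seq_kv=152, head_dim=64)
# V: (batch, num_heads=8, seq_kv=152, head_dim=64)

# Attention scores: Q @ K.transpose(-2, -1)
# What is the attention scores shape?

Input shape: (3, 164, 512)
Output shape: (3, 8, 164, 152)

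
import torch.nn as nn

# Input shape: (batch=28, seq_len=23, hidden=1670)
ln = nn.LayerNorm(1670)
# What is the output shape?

Input shape: (28, 23, 1670)
Output shape: (28, 23, 1670)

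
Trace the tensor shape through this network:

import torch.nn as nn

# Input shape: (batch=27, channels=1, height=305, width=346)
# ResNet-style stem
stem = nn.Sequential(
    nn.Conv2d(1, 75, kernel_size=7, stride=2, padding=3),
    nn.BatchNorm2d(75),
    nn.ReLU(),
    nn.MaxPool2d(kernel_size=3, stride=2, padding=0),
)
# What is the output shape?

Input shape: (27, 1, 305, 346)
  -> after Conv2d 7x7 stride=2: (27, 75, 153, 173)
Output shape: (27, 75, 76, 86)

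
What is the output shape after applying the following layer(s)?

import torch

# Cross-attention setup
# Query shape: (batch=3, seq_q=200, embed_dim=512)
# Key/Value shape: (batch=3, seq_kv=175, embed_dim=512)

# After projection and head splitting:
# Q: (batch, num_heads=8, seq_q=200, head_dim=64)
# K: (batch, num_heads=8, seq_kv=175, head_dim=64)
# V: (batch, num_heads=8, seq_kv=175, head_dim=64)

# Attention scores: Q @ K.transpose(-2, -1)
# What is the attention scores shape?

Input shape: (3, 200, 512)
Output shape: (3, 8, 200, 175)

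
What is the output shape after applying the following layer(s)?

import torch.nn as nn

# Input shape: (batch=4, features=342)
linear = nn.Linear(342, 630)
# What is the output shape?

Input shape: (4, 342)
Output shape: (4, 630)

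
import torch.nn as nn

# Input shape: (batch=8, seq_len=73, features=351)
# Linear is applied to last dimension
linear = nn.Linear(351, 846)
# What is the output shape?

Input shape: (8, 73, 351)
Output shape: (8, 73, 846)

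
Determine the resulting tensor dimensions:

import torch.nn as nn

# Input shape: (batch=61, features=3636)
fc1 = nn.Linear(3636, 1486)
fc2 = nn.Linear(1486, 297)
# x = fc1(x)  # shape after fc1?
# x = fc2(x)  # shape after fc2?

Input shape: (61, 3636)
  -> after fc1: (61, 1486)
Output shape: (61, 297)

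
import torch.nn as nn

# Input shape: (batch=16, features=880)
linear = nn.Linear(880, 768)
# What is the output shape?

Input shape: (16, 880)
Output shape: (16, 768)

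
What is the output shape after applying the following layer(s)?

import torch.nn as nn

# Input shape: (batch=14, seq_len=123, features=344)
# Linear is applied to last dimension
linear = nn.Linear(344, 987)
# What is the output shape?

Input shape: (14, 123, 344)
Output shape: (14, 123, 987)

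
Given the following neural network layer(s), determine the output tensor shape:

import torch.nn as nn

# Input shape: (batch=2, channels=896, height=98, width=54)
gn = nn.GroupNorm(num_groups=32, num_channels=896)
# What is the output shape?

Input shape: (2, 896, 98, 54)
Output shape: (2, 896, 98, 54)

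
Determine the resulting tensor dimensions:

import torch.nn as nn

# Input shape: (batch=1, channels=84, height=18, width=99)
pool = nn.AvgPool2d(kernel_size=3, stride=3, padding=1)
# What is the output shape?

Input shape: (1, 84, 18, 99)
Output shape: (1, 84, 6, 33)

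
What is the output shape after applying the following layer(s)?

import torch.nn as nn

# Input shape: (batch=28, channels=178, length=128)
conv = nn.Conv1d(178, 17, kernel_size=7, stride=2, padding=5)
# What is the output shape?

Input shape: (28, 178, 128)
Output shape: (28, 17, 66)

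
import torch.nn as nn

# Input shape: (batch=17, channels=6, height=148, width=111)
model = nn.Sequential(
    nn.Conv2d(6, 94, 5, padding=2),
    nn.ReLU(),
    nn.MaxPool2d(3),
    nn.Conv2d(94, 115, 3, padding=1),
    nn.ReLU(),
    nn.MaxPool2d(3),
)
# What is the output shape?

Input shape: (17, 6, 148, 111)
  -> after first Conv2d: (17, 94, 148, 111)
  -> after first MaxPool2d: (17, 94, 49, 37)
  -> after second Conv2d: (17, 115, 49, 37)
Output shape: (17, 115, 16, 12)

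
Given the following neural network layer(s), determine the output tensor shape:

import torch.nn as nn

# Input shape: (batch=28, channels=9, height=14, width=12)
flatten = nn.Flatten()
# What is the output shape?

Input shape: (28, 9, 14, 12)
Output shape: (28, 1512)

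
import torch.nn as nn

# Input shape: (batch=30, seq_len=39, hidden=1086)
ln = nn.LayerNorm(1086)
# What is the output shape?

Input shape: (30, 39, 1086)
Output shape: (30, 39, 1086)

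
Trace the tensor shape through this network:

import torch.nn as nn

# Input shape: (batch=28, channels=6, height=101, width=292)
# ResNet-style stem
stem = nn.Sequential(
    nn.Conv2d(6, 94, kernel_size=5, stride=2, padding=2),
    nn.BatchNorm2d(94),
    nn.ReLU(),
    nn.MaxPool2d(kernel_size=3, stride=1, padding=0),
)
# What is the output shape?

Input shape: (28, 6, 101, 292)
  -> after Conv2d 5x5 stride=2: (28, 94, 51, 146)
Output shape: (28, 94, 49, 144)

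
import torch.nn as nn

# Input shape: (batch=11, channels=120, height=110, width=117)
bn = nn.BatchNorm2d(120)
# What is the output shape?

Input shape: (11, 120, 110, 117)
Output shape: (11, 120, 110, 117)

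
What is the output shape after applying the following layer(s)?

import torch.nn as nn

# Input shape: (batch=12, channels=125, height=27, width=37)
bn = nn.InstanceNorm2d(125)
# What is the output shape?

Input shape: (12, 125, 27, 37)
Output shape: (12, 125, 27, 37)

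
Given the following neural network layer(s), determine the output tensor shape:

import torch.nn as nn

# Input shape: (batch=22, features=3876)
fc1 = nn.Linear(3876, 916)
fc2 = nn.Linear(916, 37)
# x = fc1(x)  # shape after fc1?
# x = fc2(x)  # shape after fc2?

Input shape: (22, 3876)
  -> after fc1: (22, 916)
Output shape: (22, 37)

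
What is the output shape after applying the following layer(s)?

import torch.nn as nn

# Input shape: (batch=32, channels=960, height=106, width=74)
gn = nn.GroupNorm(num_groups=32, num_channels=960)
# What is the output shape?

Input shape: (32, 960, 106, 74)
Output shape: (32, 960, 106, 74)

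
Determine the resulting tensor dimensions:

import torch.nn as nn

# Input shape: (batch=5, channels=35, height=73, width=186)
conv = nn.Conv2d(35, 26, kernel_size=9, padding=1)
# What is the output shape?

Input shape: (5, 35, 73, 186)
Output shape: (5, 26, 67, 180)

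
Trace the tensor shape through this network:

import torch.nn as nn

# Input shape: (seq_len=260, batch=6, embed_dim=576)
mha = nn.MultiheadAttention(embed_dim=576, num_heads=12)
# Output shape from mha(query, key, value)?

Input shape: (260, 6, 576)
Output shape: (260, 6, 576)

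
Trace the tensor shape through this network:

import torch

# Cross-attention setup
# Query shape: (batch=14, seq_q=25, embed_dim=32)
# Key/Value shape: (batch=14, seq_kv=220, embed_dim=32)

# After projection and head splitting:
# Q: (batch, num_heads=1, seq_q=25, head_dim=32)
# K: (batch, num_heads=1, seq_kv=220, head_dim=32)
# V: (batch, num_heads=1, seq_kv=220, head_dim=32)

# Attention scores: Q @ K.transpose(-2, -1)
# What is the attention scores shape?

Input shape: (14, 25, 32)
Output shape: (14, 1, 25, 220)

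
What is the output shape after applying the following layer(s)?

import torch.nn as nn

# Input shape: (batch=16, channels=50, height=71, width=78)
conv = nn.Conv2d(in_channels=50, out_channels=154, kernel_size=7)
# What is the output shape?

Input shape: (16, 50, 71, 78)
Output shape: (16, 154, 65, 72)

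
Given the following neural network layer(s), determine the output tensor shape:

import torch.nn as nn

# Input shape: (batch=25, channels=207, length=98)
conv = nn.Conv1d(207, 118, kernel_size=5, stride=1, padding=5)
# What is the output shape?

Input shape: (25, 207, 98)
Output shape: (25, 118, 104)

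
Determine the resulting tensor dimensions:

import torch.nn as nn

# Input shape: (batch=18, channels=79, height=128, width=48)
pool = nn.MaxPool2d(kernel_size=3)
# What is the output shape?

Input shape: (18, 79, 128, 48)
Output shape: (18, 79, 42, 16)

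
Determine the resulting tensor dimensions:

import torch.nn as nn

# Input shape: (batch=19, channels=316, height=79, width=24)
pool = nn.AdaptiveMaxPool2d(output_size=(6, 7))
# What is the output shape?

Input shape: (19, 316, 79, 24)
Output shape: (19, 316, 6, 7)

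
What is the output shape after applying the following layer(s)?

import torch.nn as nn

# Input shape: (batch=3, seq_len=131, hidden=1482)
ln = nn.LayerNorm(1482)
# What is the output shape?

Input shape: (3, 131, 1482)
Output shape: (3, 131, 1482)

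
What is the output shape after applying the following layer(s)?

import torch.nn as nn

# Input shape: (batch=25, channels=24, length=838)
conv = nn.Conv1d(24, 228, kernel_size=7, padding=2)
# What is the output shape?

Input shape: (25, 24, 838)
Output shape: (25, 228, 836)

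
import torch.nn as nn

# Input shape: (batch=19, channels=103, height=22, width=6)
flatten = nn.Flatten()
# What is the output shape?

Input shape: (19, 103, 22, 6)
Output shape: (19, 13596)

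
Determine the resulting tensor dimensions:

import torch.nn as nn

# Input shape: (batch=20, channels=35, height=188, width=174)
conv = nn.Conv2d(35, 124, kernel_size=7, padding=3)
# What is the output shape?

Input shape: (20, 35, 188, 174)
Output shape: (20, 124, 188, 174)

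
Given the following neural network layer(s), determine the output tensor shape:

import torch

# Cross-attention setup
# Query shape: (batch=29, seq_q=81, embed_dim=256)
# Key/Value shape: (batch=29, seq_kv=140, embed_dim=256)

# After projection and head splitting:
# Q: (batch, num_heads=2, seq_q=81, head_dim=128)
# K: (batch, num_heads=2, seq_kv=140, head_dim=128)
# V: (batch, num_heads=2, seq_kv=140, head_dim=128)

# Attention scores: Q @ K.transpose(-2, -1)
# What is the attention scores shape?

Input shape: (29, 81, 256)
Output shape: (29, 2, 81, 140)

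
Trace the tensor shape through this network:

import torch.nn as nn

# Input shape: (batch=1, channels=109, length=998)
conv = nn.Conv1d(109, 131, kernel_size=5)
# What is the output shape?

Input shape: (1, 109, 998)
Output shape: (1, 131, 994)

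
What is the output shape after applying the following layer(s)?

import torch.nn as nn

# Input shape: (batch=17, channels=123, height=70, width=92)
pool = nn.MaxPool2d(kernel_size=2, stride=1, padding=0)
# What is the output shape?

Input shape: (17, 123, 70, 92)
Output shape: (17, 123, 69, 91)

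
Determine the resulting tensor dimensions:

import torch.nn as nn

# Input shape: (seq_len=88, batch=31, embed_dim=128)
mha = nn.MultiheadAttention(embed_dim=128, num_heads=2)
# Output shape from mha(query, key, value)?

Input shape: (88, 31, 128)
Output shape: (88, 31, 128)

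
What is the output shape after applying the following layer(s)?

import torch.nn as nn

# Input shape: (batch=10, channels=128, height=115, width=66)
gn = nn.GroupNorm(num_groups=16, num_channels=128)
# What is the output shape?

Input shape: (10, 128, 115, 66)
Output shape: (10, 128, 115, 66)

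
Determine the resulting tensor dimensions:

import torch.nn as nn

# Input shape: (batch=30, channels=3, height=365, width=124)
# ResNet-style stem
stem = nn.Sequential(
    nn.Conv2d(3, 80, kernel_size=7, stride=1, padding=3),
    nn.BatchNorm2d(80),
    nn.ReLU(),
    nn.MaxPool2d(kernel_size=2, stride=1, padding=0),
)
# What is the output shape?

Input shape: (30, 3, 365, 124)
  -> after Conv2d 7x7 stride=1: (30, 80, 365, 124)
Output shape: (30, 80, 364, 123)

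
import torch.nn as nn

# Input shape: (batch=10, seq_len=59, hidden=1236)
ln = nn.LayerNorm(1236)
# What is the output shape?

Input shape: (10, 59, 1236)
Output shape: (10, 59, 1236)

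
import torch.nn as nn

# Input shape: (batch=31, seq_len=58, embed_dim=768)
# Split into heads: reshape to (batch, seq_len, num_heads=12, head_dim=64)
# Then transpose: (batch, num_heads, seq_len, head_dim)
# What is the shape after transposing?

Input shape: (31, 58, 768)
  -> after reshape: (31, 58, 12, 64)
Output shape: (31, 12, 58, 64)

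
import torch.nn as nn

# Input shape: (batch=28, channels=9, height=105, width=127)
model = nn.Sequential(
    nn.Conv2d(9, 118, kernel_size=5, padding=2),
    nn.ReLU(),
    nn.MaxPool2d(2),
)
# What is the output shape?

Input shape: (28, 9, 105, 127)
  -> after Conv2d: (28, 118, 105, 127)
  -> after ReLU: (28, 118, 105, 127)
Output shape: (28, 118, 52, 63)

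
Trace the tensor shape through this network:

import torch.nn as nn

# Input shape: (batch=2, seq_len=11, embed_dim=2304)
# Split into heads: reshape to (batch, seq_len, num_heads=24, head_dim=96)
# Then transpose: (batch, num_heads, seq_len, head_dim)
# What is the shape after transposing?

Input shape: (2, 11, 2304)
  -> after reshape: (2, 11, 24, 96)
Output shape: (2, 24, 11, 96)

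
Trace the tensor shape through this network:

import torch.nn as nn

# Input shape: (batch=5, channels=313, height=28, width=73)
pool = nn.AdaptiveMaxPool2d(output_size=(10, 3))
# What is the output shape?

Input shape: (5, 313, 28, 73)
Output shape: (5, 313, 10, 3)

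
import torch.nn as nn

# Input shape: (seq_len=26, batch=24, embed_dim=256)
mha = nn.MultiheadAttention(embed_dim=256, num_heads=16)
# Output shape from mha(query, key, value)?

Input shape: (26, 24, 256)
Output shape: (26, 24, 256)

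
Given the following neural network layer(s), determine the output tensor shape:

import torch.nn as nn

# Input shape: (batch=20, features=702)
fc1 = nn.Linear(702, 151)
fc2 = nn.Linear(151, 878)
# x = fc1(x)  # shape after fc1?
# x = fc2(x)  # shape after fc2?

Input shape: (20, 702)
  -> after fc1: (20, 151)
Output shape: (20, 878)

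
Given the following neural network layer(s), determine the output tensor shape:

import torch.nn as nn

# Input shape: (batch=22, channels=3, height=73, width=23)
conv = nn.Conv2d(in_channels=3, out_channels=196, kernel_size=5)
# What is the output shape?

Input shape: (22, 3, 73, 23)
Output shape: (22, 196, 69, 19)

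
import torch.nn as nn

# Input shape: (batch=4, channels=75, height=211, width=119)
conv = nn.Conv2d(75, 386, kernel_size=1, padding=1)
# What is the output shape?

Input shape: (4, 75, 211, 119)
Output shape: (4, 386, 213, 121)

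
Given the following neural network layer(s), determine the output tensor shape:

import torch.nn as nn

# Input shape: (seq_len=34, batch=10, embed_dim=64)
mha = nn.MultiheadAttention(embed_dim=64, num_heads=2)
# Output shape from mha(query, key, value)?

Input shape: (34, 10, 64)
Output shape: (34, 10, 64)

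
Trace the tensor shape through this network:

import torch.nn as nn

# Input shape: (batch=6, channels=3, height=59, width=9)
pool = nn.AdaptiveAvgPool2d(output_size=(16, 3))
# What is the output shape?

Input shape: (6, 3, 59, 9)
Output shape: (6, 3, 16, 3)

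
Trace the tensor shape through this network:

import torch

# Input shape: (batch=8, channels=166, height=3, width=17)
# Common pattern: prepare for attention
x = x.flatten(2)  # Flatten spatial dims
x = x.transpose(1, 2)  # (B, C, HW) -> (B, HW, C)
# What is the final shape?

Input shape: (8, 166, 3, 17)
  -> after flatten(2): (8, 166, 51)
Output shape: (8, 51, 166)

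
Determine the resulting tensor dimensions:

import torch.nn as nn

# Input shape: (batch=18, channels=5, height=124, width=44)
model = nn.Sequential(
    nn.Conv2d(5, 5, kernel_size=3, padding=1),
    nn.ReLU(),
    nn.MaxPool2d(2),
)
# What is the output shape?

Input shape: (18, 5, 124, 44)
  -> after Conv2d: (18, 5, 124, 44)
  -> after ReLU: (18, 5, 124, 44)
Output shape: (18, 5, 62, 22)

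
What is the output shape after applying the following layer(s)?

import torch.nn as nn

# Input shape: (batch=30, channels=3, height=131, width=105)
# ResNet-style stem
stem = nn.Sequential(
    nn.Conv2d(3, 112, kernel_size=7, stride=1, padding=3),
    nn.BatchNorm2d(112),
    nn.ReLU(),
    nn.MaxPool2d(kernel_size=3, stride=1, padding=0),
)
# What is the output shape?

Input shape: (30, 3, 131, 105)
  -> after Conv2d 7x7 stride=1: (30, 112, 131, 105)
Output shape: (30, 112, 129, 103)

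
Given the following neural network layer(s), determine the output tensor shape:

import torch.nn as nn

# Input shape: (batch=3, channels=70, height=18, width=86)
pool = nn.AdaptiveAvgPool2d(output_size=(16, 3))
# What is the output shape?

Input shape: (3, 70, 18, 86)
Output shape: (3, 70, 16, 3)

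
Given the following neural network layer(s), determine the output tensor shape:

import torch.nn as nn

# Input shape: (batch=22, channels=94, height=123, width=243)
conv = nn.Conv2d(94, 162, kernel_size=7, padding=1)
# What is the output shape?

Input shape: (22, 94, 123, 243)
Output shape: (22, 162, 119, 239)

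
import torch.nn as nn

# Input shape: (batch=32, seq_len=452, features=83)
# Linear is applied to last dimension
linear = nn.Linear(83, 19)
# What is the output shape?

Input shape: (32, 452, 83)
Output shape: (32, 452, 19)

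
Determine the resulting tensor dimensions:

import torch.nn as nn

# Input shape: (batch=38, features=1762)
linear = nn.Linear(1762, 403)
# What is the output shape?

Input shape: (38, 1762)
Output shape: (38, 403)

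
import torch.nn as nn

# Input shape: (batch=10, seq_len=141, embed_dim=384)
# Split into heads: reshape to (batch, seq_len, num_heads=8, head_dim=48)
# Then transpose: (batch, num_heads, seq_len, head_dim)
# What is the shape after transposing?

Input shape: (10, 141, 384)
  -> after reshape: (10, 141, 8, 48)
Output shape: (10, 8, 141, 48)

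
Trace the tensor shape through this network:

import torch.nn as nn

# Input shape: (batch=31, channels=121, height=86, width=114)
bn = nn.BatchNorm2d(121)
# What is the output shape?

Input shape: (31, 121, 86, 114)
Output shape: (31, 121, 86, 114)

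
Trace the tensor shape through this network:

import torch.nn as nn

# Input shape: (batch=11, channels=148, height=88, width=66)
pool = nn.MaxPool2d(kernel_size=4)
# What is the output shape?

Input shape: (11, 148, 88, 66)
Output shape: (11, 148, 22, 16)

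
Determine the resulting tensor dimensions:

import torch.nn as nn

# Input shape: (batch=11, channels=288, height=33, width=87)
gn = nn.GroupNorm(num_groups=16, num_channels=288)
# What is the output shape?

Input shape: (11, 288, 33, 87)
Output shape: (11, 288, 33, 87)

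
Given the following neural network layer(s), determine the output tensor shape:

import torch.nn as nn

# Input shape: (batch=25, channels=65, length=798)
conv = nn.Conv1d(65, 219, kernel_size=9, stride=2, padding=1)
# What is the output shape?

Input shape: (25, 65, 798)
Output shape: (25, 219, 396)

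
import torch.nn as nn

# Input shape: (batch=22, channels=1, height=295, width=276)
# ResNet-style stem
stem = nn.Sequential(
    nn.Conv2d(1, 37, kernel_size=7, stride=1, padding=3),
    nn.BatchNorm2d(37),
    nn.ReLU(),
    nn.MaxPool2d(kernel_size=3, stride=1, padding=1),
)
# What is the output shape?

Input shape: (22, 1, 295, 276)
  -> after Conv2d 7x7 stride=1: (22, 37, 295, 276)
Output shape: (22, 37, 295, 276)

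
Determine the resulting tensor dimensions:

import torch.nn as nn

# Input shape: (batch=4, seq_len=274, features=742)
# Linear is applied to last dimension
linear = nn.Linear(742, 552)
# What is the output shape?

Input shape: (4, 274, 742)
Output shape: (4, 274, 552)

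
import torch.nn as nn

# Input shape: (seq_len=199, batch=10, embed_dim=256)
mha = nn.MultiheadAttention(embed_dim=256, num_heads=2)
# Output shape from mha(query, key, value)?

Input shape: (199, 10, 256)
Output shape: (199, 10, 256)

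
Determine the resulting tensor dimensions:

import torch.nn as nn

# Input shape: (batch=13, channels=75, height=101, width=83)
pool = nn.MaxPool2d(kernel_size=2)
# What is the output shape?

Input shape: (13, 75, 101, 83)
Output shape: (13, 75, 50, 41)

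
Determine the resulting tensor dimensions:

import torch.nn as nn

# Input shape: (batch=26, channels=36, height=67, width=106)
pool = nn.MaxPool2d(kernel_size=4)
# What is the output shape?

Input shape: (26, 36, 67, 106)
Output shape: (26, 36, 16, 26)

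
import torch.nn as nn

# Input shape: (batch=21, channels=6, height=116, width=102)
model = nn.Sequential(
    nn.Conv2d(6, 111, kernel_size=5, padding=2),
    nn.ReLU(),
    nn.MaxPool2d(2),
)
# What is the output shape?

Input shape: (21, 6, 116, 102)
  -> after Conv2d: (21, 111, 116, 102)
  -> after ReLU: (21, 111, 116, 102)
Output shape: (21, 111, 58, 51)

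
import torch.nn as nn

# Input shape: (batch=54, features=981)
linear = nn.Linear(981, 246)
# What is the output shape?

Input shape: (54, 981)
Output shape: (54, 246)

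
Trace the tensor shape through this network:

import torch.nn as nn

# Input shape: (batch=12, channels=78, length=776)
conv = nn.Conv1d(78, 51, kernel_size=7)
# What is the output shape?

Input shape: (12, 78, 776)
Output shape: (12, 51, 770)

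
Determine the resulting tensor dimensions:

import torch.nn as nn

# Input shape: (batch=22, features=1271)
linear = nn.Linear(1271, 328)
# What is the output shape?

Input shape: (22, 1271)
Output shape: (22, 328)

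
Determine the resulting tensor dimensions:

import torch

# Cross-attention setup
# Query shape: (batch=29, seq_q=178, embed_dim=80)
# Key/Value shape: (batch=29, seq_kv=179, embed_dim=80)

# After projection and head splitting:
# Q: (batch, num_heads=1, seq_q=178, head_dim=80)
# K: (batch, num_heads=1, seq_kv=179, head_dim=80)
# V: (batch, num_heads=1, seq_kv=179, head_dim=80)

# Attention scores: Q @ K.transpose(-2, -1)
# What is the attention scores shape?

Input shape: (29, 178, 80)
Output shape: (29, 1, 178, 179)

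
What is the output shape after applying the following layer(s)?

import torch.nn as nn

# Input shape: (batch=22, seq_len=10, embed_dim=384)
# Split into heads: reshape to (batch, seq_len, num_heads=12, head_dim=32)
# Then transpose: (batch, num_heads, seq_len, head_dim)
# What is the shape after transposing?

Input shape: (22, 10, 384)
  -> after reshape: (22, 10, 12, 32)
Output shape: (22, 12, 10, 32)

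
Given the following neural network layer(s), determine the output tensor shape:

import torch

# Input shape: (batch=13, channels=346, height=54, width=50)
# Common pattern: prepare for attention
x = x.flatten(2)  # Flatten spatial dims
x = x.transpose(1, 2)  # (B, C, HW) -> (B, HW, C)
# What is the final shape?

Input shape: (13, 346, 54, 50)
  -> after flatten(2): (13, 346, 2700)
Output shape: (13, 2700, 346)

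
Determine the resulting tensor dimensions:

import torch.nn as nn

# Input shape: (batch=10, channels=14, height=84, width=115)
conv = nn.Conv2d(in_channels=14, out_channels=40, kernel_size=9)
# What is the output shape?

Input shape: (10, 14, 84, 115)
Output shape: (10, 40, 76, 107)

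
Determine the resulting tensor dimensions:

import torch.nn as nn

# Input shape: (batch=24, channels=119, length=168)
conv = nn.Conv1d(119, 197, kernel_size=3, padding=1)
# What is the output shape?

Input shape: (24, 119, 168)
Output shape: (24, 197, 168)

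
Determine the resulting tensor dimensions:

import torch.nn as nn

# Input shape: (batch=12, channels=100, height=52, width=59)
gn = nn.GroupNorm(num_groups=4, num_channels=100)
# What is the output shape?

Input shape: (12, 100, 52, 59)
Output shape: (12, 100, 52, 59)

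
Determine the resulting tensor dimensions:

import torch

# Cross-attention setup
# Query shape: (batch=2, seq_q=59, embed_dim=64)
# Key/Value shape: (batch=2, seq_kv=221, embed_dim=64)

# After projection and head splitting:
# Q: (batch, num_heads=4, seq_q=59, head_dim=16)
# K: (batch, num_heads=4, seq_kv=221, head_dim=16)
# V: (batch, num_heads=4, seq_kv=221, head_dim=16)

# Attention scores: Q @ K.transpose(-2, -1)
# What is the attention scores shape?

Input shape: (2, 59, 64)
Output shape: (2, 4, 59, 221)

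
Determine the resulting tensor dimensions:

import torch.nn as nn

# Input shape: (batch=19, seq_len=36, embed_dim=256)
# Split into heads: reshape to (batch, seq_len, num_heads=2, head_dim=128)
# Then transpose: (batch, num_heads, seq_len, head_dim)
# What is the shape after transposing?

Input shape: (19, 36, 256)
  -> after reshape: (19, 36, 2, 128)
Output shape: (19, 2, 36, 128)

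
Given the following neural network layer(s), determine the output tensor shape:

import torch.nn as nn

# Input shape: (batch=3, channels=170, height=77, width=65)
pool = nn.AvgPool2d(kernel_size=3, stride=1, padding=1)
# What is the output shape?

Input shape: (3, 170, 77, 65)
Output shape: (3, 170, 77, 65)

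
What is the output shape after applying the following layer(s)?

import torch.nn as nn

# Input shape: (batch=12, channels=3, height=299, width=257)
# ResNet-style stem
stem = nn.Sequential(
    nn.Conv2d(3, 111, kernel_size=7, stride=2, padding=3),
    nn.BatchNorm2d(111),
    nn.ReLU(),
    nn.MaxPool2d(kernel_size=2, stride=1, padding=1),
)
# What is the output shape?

Input shape: (12, 3, 299, 257)
  -> after Conv2d 7x7 stride=2: (12, 111, 150, 129)
Output shape: (12, 111, 151, 130)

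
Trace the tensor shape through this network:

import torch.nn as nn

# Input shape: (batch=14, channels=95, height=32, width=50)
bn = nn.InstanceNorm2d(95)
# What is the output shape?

Input shape: (14, 95, 32, 50)
Output shape: (14, 95, 32, 50)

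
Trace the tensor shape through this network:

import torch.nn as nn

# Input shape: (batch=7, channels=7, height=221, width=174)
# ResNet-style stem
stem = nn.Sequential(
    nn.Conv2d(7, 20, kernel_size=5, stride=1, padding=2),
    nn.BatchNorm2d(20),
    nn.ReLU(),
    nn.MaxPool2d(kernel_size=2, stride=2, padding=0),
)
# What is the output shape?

Input shape: (7, 7, 221, 174)
  -> after Conv2d 5x5 stride=1: (7, 20, 221, 174)
Output shape: (7, 20, 110, 87)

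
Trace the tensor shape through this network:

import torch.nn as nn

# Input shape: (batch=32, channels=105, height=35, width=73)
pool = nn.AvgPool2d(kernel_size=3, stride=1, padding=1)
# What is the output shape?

Input shape: (32, 105, 35, 73)
Output shape: (32, 105, 35, 73)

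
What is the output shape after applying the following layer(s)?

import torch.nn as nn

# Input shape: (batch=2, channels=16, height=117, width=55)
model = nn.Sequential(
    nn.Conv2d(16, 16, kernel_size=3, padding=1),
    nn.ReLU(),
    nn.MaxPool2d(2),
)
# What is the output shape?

Input shape: (2, 16, 117, 55)
  -> after Conv2d: (2, 16, 117, 55)
  -> after ReLU: (2, 16, 117, 55)
Output shape: (2, 16, 58, 27)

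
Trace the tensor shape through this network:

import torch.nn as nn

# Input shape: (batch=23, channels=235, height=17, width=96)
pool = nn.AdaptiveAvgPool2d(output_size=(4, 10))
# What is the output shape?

Input shape: (23, 235, 17, 96)
Output shape: (23, 235, 4, 10)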